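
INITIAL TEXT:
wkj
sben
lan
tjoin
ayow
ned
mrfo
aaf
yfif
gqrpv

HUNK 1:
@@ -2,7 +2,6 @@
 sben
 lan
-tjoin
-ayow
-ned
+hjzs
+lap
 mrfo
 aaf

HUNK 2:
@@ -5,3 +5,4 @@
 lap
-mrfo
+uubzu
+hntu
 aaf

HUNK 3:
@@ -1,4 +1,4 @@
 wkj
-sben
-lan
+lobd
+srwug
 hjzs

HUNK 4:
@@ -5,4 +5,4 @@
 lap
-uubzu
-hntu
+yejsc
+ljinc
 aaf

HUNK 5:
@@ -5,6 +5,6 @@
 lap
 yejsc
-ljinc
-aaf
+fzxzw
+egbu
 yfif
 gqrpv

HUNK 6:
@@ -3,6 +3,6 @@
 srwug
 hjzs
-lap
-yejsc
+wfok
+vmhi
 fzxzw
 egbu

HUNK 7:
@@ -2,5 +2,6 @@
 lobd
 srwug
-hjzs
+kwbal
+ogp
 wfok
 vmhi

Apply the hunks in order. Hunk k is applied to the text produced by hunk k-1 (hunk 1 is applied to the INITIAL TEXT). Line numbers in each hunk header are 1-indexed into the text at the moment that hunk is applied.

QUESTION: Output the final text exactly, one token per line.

Answer: wkj
lobd
srwug
kwbal
ogp
wfok
vmhi
fzxzw
egbu
yfif
gqrpv

Derivation:
Hunk 1: at line 2 remove [tjoin,ayow,ned] add [hjzs,lap] -> 9 lines: wkj sben lan hjzs lap mrfo aaf yfif gqrpv
Hunk 2: at line 5 remove [mrfo] add [uubzu,hntu] -> 10 lines: wkj sben lan hjzs lap uubzu hntu aaf yfif gqrpv
Hunk 3: at line 1 remove [sben,lan] add [lobd,srwug] -> 10 lines: wkj lobd srwug hjzs lap uubzu hntu aaf yfif gqrpv
Hunk 4: at line 5 remove [uubzu,hntu] add [yejsc,ljinc] -> 10 lines: wkj lobd srwug hjzs lap yejsc ljinc aaf yfif gqrpv
Hunk 5: at line 5 remove [ljinc,aaf] add [fzxzw,egbu] -> 10 lines: wkj lobd srwug hjzs lap yejsc fzxzw egbu yfif gqrpv
Hunk 6: at line 3 remove [lap,yejsc] add [wfok,vmhi] -> 10 lines: wkj lobd srwug hjzs wfok vmhi fzxzw egbu yfif gqrpv
Hunk 7: at line 2 remove [hjzs] add [kwbal,ogp] -> 11 lines: wkj lobd srwug kwbal ogp wfok vmhi fzxzw egbu yfif gqrpv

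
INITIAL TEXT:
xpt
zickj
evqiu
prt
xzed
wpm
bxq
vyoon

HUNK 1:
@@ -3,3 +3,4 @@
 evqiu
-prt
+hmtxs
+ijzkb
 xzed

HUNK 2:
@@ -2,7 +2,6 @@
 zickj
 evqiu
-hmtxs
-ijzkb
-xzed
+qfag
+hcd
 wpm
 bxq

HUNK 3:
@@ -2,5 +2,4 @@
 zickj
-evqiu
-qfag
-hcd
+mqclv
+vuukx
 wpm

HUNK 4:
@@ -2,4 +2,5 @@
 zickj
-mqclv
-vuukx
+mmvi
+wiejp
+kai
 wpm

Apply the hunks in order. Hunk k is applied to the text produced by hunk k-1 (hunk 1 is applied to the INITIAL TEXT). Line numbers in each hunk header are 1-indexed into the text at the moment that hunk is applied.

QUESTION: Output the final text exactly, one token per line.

Hunk 1: at line 3 remove [prt] add [hmtxs,ijzkb] -> 9 lines: xpt zickj evqiu hmtxs ijzkb xzed wpm bxq vyoon
Hunk 2: at line 2 remove [hmtxs,ijzkb,xzed] add [qfag,hcd] -> 8 lines: xpt zickj evqiu qfag hcd wpm bxq vyoon
Hunk 3: at line 2 remove [evqiu,qfag,hcd] add [mqclv,vuukx] -> 7 lines: xpt zickj mqclv vuukx wpm bxq vyoon
Hunk 4: at line 2 remove [mqclv,vuukx] add [mmvi,wiejp,kai] -> 8 lines: xpt zickj mmvi wiejp kai wpm bxq vyoon

Answer: xpt
zickj
mmvi
wiejp
kai
wpm
bxq
vyoon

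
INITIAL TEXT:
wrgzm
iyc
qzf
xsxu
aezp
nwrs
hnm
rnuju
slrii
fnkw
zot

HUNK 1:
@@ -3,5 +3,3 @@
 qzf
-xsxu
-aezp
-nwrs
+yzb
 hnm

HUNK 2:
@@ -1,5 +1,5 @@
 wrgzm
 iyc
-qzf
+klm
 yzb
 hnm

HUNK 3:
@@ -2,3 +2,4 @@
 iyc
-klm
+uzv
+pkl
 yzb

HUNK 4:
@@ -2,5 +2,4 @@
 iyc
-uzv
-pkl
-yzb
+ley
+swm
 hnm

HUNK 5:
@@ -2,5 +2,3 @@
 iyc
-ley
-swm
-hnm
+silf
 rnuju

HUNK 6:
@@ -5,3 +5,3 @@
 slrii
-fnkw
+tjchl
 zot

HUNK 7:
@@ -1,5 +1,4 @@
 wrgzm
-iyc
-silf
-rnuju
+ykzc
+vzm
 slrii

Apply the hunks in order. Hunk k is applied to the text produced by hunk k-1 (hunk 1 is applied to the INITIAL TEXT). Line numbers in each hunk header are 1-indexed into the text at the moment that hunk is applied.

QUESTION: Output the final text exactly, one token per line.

Hunk 1: at line 3 remove [xsxu,aezp,nwrs] add [yzb] -> 9 lines: wrgzm iyc qzf yzb hnm rnuju slrii fnkw zot
Hunk 2: at line 1 remove [qzf] add [klm] -> 9 lines: wrgzm iyc klm yzb hnm rnuju slrii fnkw zot
Hunk 3: at line 2 remove [klm] add [uzv,pkl] -> 10 lines: wrgzm iyc uzv pkl yzb hnm rnuju slrii fnkw zot
Hunk 4: at line 2 remove [uzv,pkl,yzb] add [ley,swm] -> 9 lines: wrgzm iyc ley swm hnm rnuju slrii fnkw zot
Hunk 5: at line 2 remove [ley,swm,hnm] add [silf] -> 7 lines: wrgzm iyc silf rnuju slrii fnkw zot
Hunk 6: at line 5 remove [fnkw] add [tjchl] -> 7 lines: wrgzm iyc silf rnuju slrii tjchl zot
Hunk 7: at line 1 remove [iyc,silf,rnuju] add [ykzc,vzm] -> 6 lines: wrgzm ykzc vzm slrii tjchl zot

Answer: wrgzm
ykzc
vzm
slrii
tjchl
zot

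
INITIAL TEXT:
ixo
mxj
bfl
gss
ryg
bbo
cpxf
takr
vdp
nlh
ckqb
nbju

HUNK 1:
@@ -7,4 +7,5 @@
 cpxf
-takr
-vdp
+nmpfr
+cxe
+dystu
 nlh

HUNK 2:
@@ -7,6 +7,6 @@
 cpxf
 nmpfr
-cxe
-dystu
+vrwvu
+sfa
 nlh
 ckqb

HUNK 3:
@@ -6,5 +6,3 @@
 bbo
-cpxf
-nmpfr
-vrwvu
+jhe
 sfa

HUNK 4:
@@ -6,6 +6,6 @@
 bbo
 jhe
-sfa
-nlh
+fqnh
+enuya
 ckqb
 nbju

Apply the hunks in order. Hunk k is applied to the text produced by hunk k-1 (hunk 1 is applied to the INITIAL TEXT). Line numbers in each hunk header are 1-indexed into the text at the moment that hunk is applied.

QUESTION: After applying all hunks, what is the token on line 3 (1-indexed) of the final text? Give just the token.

Hunk 1: at line 7 remove [takr,vdp] add [nmpfr,cxe,dystu] -> 13 lines: ixo mxj bfl gss ryg bbo cpxf nmpfr cxe dystu nlh ckqb nbju
Hunk 2: at line 7 remove [cxe,dystu] add [vrwvu,sfa] -> 13 lines: ixo mxj bfl gss ryg bbo cpxf nmpfr vrwvu sfa nlh ckqb nbju
Hunk 3: at line 6 remove [cpxf,nmpfr,vrwvu] add [jhe] -> 11 lines: ixo mxj bfl gss ryg bbo jhe sfa nlh ckqb nbju
Hunk 4: at line 6 remove [sfa,nlh] add [fqnh,enuya] -> 11 lines: ixo mxj bfl gss ryg bbo jhe fqnh enuya ckqb nbju
Final line 3: bfl

Answer: bfl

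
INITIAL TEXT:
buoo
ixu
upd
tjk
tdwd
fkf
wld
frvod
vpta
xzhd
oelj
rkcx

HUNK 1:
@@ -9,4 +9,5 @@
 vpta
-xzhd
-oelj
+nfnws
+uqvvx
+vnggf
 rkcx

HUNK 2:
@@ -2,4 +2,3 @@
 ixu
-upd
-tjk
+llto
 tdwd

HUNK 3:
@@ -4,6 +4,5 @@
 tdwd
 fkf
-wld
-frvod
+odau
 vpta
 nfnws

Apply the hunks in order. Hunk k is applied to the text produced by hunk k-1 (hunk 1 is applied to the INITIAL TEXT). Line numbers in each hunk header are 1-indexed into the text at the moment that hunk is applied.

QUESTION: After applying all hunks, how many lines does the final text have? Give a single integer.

Answer: 11

Derivation:
Hunk 1: at line 9 remove [xzhd,oelj] add [nfnws,uqvvx,vnggf] -> 13 lines: buoo ixu upd tjk tdwd fkf wld frvod vpta nfnws uqvvx vnggf rkcx
Hunk 2: at line 2 remove [upd,tjk] add [llto] -> 12 lines: buoo ixu llto tdwd fkf wld frvod vpta nfnws uqvvx vnggf rkcx
Hunk 3: at line 4 remove [wld,frvod] add [odau] -> 11 lines: buoo ixu llto tdwd fkf odau vpta nfnws uqvvx vnggf rkcx
Final line count: 11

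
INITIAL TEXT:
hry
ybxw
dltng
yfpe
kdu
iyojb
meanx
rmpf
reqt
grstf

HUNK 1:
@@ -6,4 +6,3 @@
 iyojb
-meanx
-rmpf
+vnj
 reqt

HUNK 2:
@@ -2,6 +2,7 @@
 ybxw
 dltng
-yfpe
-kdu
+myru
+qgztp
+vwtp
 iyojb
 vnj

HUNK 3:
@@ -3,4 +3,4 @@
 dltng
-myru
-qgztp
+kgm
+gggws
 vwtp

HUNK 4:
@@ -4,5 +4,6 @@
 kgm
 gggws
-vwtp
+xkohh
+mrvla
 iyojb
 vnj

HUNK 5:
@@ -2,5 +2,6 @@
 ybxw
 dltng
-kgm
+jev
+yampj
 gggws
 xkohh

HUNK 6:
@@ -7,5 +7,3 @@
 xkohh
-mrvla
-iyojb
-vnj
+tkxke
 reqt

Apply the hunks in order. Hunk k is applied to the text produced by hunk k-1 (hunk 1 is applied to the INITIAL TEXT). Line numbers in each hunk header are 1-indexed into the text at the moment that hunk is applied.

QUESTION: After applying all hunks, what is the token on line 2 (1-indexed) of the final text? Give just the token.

Answer: ybxw

Derivation:
Hunk 1: at line 6 remove [meanx,rmpf] add [vnj] -> 9 lines: hry ybxw dltng yfpe kdu iyojb vnj reqt grstf
Hunk 2: at line 2 remove [yfpe,kdu] add [myru,qgztp,vwtp] -> 10 lines: hry ybxw dltng myru qgztp vwtp iyojb vnj reqt grstf
Hunk 3: at line 3 remove [myru,qgztp] add [kgm,gggws] -> 10 lines: hry ybxw dltng kgm gggws vwtp iyojb vnj reqt grstf
Hunk 4: at line 4 remove [vwtp] add [xkohh,mrvla] -> 11 lines: hry ybxw dltng kgm gggws xkohh mrvla iyojb vnj reqt grstf
Hunk 5: at line 2 remove [kgm] add [jev,yampj] -> 12 lines: hry ybxw dltng jev yampj gggws xkohh mrvla iyojb vnj reqt grstf
Hunk 6: at line 7 remove [mrvla,iyojb,vnj] add [tkxke] -> 10 lines: hry ybxw dltng jev yampj gggws xkohh tkxke reqt grstf
Final line 2: ybxw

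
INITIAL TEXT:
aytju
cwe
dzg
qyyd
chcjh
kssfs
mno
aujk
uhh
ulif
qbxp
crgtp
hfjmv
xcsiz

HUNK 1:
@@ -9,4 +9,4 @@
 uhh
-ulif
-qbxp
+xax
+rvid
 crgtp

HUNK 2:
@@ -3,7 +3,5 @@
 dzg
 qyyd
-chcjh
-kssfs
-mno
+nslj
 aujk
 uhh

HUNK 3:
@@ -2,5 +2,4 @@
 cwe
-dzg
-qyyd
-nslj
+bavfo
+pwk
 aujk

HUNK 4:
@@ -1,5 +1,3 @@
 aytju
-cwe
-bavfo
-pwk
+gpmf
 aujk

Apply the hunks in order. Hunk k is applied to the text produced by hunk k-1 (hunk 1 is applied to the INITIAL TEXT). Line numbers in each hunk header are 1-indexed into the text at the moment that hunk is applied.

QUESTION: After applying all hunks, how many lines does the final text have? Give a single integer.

Hunk 1: at line 9 remove [ulif,qbxp] add [xax,rvid] -> 14 lines: aytju cwe dzg qyyd chcjh kssfs mno aujk uhh xax rvid crgtp hfjmv xcsiz
Hunk 2: at line 3 remove [chcjh,kssfs,mno] add [nslj] -> 12 lines: aytju cwe dzg qyyd nslj aujk uhh xax rvid crgtp hfjmv xcsiz
Hunk 3: at line 2 remove [dzg,qyyd,nslj] add [bavfo,pwk] -> 11 lines: aytju cwe bavfo pwk aujk uhh xax rvid crgtp hfjmv xcsiz
Hunk 4: at line 1 remove [cwe,bavfo,pwk] add [gpmf] -> 9 lines: aytju gpmf aujk uhh xax rvid crgtp hfjmv xcsiz
Final line count: 9

Answer: 9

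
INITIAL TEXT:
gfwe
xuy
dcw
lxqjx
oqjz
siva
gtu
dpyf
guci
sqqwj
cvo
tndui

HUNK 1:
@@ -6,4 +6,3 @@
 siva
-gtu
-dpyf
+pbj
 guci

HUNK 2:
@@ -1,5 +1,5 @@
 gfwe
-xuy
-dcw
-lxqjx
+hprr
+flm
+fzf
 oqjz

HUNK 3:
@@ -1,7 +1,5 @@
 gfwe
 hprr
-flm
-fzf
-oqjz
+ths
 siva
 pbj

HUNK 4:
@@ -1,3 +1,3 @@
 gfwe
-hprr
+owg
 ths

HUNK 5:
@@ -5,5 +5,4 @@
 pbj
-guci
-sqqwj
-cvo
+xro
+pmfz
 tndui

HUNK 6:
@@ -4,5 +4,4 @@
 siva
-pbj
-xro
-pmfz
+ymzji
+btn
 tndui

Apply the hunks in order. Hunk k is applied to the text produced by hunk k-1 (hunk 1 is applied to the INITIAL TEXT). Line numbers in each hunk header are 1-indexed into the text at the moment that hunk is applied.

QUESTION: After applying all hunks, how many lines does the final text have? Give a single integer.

Answer: 7

Derivation:
Hunk 1: at line 6 remove [gtu,dpyf] add [pbj] -> 11 lines: gfwe xuy dcw lxqjx oqjz siva pbj guci sqqwj cvo tndui
Hunk 2: at line 1 remove [xuy,dcw,lxqjx] add [hprr,flm,fzf] -> 11 lines: gfwe hprr flm fzf oqjz siva pbj guci sqqwj cvo tndui
Hunk 3: at line 1 remove [flm,fzf,oqjz] add [ths] -> 9 lines: gfwe hprr ths siva pbj guci sqqwj cvo tndui
Hunk 4: at line 1 remove [hprr] add [owg] -> 9 lines: gfwe owg ths siva pbj guci sqqwj cvo tndui
Hunk 5: at line 5 remove [guci,sqqwj,cvo] add [xro,pmfz] -> 8 lines: gfwe owg ths siva pbj xro pmfz tndui
Hunk 6: at line 4 remove [pbj,xro,pmfz] add [ymzji,btn] -> 7 lines: gfwe owg ths siva ymzji btn tndui
Final line count: 7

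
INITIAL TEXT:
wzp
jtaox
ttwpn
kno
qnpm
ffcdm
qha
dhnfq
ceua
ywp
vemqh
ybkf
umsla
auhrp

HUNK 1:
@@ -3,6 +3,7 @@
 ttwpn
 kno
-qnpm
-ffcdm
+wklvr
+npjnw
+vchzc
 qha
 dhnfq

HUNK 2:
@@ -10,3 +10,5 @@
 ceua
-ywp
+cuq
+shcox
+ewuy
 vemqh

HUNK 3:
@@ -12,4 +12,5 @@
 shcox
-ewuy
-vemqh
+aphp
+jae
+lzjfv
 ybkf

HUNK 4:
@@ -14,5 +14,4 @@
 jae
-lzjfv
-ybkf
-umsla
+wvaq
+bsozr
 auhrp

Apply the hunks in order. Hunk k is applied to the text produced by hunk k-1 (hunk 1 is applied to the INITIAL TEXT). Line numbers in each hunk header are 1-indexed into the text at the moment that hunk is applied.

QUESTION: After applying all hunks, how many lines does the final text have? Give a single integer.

Hunk 1: at line 3 remove [qnpm,ffcdm] add [wklvr,npjnw,vchzc] -> 15 lines: wzp jtaox ttwpn kno wklvr npjnw vchzc qha dhnfq ceua ywp vemqh ybkf umsla auhrp
Hunk 2: at line 10 remove [ywp] add [cuq,shcox,ewuy] -> 17 lines: wzp jtaox ttwpn kno wklvr npjnw vchzc qha dhnfq ceua cuq shcox ewuy vemqh ybkf umsla auhrp
Hunk 3: at line 12 remove [ewuy,vemqh] add [aphp,jae,lzjfv] -> 18 lines: wzp jtaox ttwpn kno wklvr npjnw vchzc qha dhnfq ceua cuq shcox aphp jae lzjfv ybkf umsla auhrp
Hunk 4: at line 14 remove [lzjfv,ybkf,umsla] add [wvaq,bsozr] -> 17 lines: wzp jtaox ttwpn kno wklvr npjnw vchzc qha dhnfq ceua cuq shcox aphp jae wvaq bsozr auhrp
Final line count: 17

Answer: 17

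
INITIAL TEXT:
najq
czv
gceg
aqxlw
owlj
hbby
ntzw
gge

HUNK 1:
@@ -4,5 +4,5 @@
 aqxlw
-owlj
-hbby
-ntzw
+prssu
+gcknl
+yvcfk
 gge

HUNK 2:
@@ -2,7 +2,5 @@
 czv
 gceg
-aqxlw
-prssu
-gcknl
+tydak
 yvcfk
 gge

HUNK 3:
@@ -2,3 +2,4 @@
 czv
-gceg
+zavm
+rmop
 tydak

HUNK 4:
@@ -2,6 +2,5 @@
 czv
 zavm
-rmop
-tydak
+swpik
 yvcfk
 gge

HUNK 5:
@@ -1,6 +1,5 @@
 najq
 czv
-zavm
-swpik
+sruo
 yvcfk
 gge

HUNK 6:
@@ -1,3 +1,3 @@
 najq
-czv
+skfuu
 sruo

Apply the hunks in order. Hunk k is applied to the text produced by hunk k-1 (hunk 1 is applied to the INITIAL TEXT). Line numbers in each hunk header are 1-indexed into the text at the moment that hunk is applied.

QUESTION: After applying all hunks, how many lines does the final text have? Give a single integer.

Hunk 1: at line 4 remove [owlj,hbby,ntzw] add [prssu,gcknl,yvcfk] -> 8 lines: najq czv gceg aqxlw prssu gcknl yvcfk gge
Hunk 2: at line 2 remove [aqxlw,prssu,gcknl] add [tydak] -> 6 lines: najq czv gceg tydak yvcfk gge
Hunk 3: at line 2 remove [gceg] add [zavm,rmop] -> 7 lines: najq czv zavm rmop tydak yvcfk gge
Hunk 4: at line 2 remove [rmop,tydak] add [swpik] -> 6 lines: najq czv zavm swpik yvcfk gge
Hunk 5: at line 1 remove [zavm,swpik] add [sruo] -> 5 lines: najq czv sruo yvcfk gge
Hunk 6: at line 1 remove [czv] add [skfuu] -> 5 lines: najq skfuu sruo yvcfk gge
Final line count: 5

Answer: 5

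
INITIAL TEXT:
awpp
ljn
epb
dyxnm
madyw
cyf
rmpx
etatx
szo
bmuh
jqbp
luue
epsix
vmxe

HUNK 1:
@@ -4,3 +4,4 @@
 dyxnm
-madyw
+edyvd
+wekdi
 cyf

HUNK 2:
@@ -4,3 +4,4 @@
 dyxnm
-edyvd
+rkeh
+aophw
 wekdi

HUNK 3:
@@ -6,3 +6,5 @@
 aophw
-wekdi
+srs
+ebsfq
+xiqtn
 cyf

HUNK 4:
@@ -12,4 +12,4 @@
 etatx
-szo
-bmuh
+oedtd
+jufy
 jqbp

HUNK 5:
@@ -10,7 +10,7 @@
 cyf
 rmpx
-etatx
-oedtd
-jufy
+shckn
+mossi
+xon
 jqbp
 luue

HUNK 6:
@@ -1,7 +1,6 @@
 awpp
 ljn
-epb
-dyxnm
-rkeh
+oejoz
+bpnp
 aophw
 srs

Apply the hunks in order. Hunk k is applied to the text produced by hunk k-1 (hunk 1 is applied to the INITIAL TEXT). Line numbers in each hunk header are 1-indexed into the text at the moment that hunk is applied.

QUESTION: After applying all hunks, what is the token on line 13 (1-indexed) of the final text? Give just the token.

Answer: xon

Derivation:
Hunk 1: at line 4 remove [madyw] add [edyvd,wekdi] -> 15 lines: awpp ljn epb dyxnm edyvd wekdi cyf rmpx etatx szo bmuh jqbp luue epsix vmxe
Hunk 2: at line 4 remove [edyvd] add [rkeh,aophw] -> 16 lines: awpp ljn epb dyxnm rkeh aophw wekdi cyf rmpx etatx szo bmuh jqbp luue epsix vmxe
Hunk 3: at line 6 remove [wekdi] add [srs,ebsfq,xiqtn] -> 18 lines: awpp ljn epb dyxnm rkeh aophw srs ebsfq xiqtn cyf rmpx etatx szo bmuh jqbp luue epsix vmxe
Hunk 4: at line 12 remove [szo,bmuh] add [oedtd,jufy] -> 18 lines: awpp ljn epb dyxnm rkeh aophw srs ebsfq xiqtn cyf rmpx etatx oedtd jufy jqbp luue epsix vmxe
Hunk 5: at line 10 remove [etatx,oedtd,jufy] add [shckn,mossi,xon] -> 18 lines: awpp ljn epb dyxnm rkeh aophw srs ebsfq xiqtn cyf rmpx shckn mossi xon jqbp luue epsix vmxe
Hunk 6: at line 1 remove [epb,dyxnm,rkeh] add [oejoz,bpnp] -> 17 lines: awpp ljn oejoz bpnp aophw srs ebsfq xiqtn cyf rmpx shckn mossi xon jqbp luue epsix vmxe
Final line 13: xon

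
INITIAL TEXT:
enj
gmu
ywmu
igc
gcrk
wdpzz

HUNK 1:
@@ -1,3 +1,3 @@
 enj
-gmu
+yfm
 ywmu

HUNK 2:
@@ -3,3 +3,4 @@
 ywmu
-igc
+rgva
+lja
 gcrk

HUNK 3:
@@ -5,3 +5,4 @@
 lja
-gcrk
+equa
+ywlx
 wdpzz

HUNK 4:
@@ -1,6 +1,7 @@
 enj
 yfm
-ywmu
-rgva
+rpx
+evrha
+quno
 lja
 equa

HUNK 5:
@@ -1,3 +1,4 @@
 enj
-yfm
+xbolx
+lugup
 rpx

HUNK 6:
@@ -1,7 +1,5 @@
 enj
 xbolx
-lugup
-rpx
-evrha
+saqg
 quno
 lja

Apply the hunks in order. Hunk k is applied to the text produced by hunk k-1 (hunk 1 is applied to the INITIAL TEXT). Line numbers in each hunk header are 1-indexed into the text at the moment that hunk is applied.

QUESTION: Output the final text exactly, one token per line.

Hunk 1: at line 1 remove [gmu] add [yfm] -> 6 lines: enj yfm ywmu igc gcrk wdpzz
Hunk 2: at line 3 remove [igc] add [rgva,lja] -> 7 lines: enj yfm ywmu rgva lja gcrk wdpzz
Hunk 3: at line 5 remove [gcrk] add [equa,ywlx] -> 8 lines: enj yfm ywmu rgva lja equa ywlx wdpzz
Hunk 4: at line 1 remove [ywmu,rgva] add [rpx,evrha,quno] -> 9 lines: enj yfm rpx evrha quno lja equa ywlx wdpzz
Hunk 5: at line 1 remove [yfm] add [xbolx,lugup] -> 10 lines: enj xbolx lugup rpx evrha quno lja equa ywlx wdpzz
Hunk 6: at line 1 remove [lugup,rpx,evrha] add [saqg] -> 8 lines: enj xbolx saqg quno lja equa ywlx wdpzz

Answer: enj
xbolx
saqg
quno
lja
equa
ywlx
wdpzz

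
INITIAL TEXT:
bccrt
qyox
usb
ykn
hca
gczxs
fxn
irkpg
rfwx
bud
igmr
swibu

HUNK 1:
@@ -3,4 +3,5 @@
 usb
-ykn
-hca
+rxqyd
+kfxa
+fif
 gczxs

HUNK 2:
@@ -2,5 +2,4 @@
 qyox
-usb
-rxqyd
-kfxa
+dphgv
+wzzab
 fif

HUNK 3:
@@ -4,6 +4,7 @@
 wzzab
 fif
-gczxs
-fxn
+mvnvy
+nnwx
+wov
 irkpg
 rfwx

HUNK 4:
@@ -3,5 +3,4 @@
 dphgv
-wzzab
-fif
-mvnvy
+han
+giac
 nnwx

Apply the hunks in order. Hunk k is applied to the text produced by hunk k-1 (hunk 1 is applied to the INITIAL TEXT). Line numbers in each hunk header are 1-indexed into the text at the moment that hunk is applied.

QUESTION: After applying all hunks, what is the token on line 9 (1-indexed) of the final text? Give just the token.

Answer: rfwx

Derivation:
Hunk 1: at line 3 remove [ykn,hca] add [rxqyd,kfxa,fif] -> 13 lines: bccrt qyox usb rxqyd kfxa fif gczxs fxn irkpg rfwx bud igmr swibu
Hunk 2: at line 2 remove [usb,rxqyd,kfxa] add [dphgv,wzzab] -> 12 lines: bccrt qyox dphgv wzzab fif gczxs fxn irkpg rfwx bud igmr swibu
Hunk 3: at line 4 remove [gczxs,fxn] add [mvnvy,nnwx,wov] -> 13 lines: bccrt qyox dphgv wzzab fif mvnvy nnwx wov irkpg rfwx bud igmr swibu
Hunk 4: at line 3 remove [wzzab,fif,mvnvy] add [han,giac] -> 12 lines: bccrt qyox dphgv han giac nnwx wov irkpg rfwx bud igmr swibu
Final line 9: rfwx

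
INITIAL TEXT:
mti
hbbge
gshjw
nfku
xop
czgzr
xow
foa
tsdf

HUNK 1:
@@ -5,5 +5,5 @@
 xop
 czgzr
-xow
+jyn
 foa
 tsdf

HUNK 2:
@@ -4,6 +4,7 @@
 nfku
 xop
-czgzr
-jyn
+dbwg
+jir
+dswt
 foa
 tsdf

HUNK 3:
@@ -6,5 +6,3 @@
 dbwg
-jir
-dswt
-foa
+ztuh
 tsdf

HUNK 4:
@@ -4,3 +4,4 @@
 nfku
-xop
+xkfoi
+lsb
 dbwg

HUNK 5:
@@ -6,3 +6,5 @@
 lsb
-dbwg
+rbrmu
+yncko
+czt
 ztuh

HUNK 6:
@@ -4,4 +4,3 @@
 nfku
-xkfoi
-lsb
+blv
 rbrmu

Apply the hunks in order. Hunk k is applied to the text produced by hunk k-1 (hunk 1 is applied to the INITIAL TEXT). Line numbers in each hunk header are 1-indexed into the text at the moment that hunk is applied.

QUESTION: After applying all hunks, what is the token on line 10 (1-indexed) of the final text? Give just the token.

Hunk 1: at line 5 remove [xow] add [jyn] -> 9 lines: mti hbbge gshjw nfku xop czgzr jyn foa tsdf
Hunk 2: at line 4 remove [czgzr,jyn] add [dbwg,jir,dswt] -> 10 lines: mti hbbge gshjw nfku xop dbwg jir dswt foa tsdf
Hunk 3: at line 6 remove [jir,dswt,foa] add [ztuh] -> 8 lines: mti hbbge gshjw nfku xop dbwg ztuh tsdf
Hunk 4: at line 4 remove [xop] add [xkfoi,lsb] -> 9 lines: mti hbbge gshjw nfku xkfoi lsb dbwg ztuh tsdf
Hunk 5: at line 6 remove [dbwg] add [rbrmu,yncko,czt] -> 11 lines: mti hbbge gshjw nfku xkfoi lsb rbrmu yncko czt ztuh tsdf
Hunk 6: at line 4 remove [xkfoi,lsb] add [blv] -> 10 lines: mti hbbge gshjw nfku blv rbrmu yncko czt ztuh tsdf
Final line 10: tsdf

Answer: tsdf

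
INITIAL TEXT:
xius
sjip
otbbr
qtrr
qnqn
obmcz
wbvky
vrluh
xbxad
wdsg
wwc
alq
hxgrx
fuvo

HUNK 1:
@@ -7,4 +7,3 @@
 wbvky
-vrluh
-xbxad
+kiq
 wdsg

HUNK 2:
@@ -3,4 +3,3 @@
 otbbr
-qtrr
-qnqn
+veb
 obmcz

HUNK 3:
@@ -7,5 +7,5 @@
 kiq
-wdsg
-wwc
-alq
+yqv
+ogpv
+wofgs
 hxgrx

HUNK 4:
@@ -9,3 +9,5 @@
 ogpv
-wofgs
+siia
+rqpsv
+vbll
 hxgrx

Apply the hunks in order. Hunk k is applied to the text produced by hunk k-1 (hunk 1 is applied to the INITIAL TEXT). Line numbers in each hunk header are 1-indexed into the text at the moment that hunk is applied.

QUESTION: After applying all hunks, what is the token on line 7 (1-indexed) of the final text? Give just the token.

Answer: kiq

Derivation:
Hunk 1: at line 7 remove [vrluh,xbxad] add [kiq] -> 13 lines: xius sjip otbbr qtrr qnqn obmcz wbvky kiq wdsg wwc alq hxgrx fuvo
Hunk 2: at line 3 remove [qtrr,qnqn] add [veb] -> 12 lines: xius sjip otbbr veb obmcz wbvky kiq wdsg wwc alq hxgrx fuvo
Hunk 3: at line 7 remove [wdsg,wwc,alq] add [yqv,ogpv,wofgs] -> 12 lines: xius sjip otbbr veb obmcz wbvky kiq yqv ogpv wofgs hxgrx fuvo
Hunk 4: at line 9 remove [wofgs] add [siia,rqpsv,vbll] -> 14 lines: xius sjip otbbr veb obmcz wbvky kiq yqv ogpv siia rqpsv vbll hxgrx fuvo
Final line 7: kiq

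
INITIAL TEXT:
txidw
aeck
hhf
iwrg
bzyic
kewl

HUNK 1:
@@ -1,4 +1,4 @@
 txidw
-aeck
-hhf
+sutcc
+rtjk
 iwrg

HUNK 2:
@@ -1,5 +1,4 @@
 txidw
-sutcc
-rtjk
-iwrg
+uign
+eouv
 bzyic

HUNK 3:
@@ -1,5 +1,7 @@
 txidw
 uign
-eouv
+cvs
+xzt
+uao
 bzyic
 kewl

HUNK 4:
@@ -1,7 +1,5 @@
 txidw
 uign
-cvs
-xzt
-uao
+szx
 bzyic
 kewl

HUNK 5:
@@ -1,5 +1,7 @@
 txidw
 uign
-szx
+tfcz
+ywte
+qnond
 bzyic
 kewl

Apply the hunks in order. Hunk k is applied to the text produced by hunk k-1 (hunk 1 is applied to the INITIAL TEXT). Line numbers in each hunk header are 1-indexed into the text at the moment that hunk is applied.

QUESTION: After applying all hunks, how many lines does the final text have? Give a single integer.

Answer: 7

Derivation:
Hunk 1: at line 1 remove [aeck,hhf] add [sutcc,rtjk] -> 6 lines: txidw sutcc rtjk iwrg bzyic kewl
Hunk 2: at line 1 remove [sutcc,rtjk,iwrg] add [uign,eouv] -> 5 lines: txidw uign eouv bzyic kewl
Hunk 3: at line 1 remove [eouv] add [cvs,xzt,uao] -> 7 lines: txidw uign cvs xzt uao bzyic kewl
Hunk 4: at line 1 remove [cvs,xzt,uao] add [szx] -> 5 lines: txidw uign szx bzyic kewl
Hunk 5: at line 1 remove [szx] add [tfcz,ywte,qnond] -> 7 lines: txidw uign tfcz ywte qnond bzyic kewl
Final line count: 7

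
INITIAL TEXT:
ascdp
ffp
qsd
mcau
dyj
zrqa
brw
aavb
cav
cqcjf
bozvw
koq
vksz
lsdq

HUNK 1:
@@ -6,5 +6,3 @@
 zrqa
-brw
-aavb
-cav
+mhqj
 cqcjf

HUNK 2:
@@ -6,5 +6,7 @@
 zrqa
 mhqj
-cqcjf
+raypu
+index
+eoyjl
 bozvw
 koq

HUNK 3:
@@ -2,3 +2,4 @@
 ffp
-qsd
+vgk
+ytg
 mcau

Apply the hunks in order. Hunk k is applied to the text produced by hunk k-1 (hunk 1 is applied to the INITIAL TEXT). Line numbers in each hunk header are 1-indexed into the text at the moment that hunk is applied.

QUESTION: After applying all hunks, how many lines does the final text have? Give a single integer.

Answer: 15

Derivation:
Hunk 1: at line 6 remove [brw,aavb,cav] add [mhqj] -> 12 lines: ascdp ffp qsd mcau dyj zrqa mhqj cqcjf bozvw koq vksz lsdq
Hunk 2: at line 6 remove [cqcjf] add [raypu,index,eoyjl] -> 14 lines: ascdp ffp qsd mcau dyj zrqa mhqj raypu index eoyjl bozvw koq vksz lsdq
Hunk 3: at line 2 remove [qsd] add [vgk,ytg] -> 15 lines: ascdp ffp vgk ytg mcau dyj zrqa mhqj raypu index eoyjl bozvw koq vksz lsdq
Final line count: 15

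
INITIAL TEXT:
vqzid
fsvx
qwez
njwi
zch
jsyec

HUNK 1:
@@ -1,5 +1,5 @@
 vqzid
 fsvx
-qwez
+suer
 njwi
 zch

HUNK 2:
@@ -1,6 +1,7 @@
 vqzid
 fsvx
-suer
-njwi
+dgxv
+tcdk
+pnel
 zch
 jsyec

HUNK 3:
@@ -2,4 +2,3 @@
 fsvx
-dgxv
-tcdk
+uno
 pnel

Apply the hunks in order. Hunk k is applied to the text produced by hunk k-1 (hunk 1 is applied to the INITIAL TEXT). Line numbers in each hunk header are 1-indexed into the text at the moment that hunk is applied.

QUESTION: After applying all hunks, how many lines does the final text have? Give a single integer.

Hunk 1: at line 1 remove [qwez] add [suer] -> 6 lines: vqzid fsvx suer njwi zch jsyec
Hunk 2: at line 1 remove [suer,njwi] add [dgxv,tcdk,pnel] -> 7 lines: vqzid fsvx dgxv tcdk pnel zch jsyec
Hunk 3: at line 2 remove [dgxv,tcdk] add [uno] -> 6 lines: vqzid fsvx uno pnel zch jsyec
Final line count: 6

Answer: 6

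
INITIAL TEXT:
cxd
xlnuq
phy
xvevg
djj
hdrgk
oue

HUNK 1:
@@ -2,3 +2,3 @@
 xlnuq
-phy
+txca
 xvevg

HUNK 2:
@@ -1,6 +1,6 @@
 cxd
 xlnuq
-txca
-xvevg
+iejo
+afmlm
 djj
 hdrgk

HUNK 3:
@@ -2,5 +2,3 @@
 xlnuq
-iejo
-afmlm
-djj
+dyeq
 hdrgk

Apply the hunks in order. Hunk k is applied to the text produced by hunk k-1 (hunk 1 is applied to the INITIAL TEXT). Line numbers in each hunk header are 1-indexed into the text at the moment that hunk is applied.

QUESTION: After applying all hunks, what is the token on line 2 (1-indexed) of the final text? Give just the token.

Hunk 1: at line 2 remove [phy] add [txca] -> 7 lines: cxd xlnuq txca xvevg djj hdrgk oue
Hunk 2: at line 1 remove [txca,xvevg] add [iejo,afmlm] -> 7 lines: cxd xlnuq iejo afmlm djj hdrgk oue
Hunk 3: at line 2 remove [iejo,afmlm,djj] add [dyeq] -> 5 lines: cxd xlnuq dyeq hdrgk oue
Final line 2: xlnuq

Answer: xlnuq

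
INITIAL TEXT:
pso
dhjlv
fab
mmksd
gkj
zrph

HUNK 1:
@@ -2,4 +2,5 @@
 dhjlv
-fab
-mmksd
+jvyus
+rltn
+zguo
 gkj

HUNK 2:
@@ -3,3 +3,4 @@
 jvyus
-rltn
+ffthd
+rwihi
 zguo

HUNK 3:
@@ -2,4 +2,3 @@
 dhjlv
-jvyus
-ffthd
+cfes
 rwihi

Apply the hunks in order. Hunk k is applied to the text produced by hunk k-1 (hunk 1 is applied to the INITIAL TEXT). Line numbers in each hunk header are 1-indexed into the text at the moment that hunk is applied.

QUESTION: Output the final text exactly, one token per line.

Hunk 1: at line 2 remove [fab,mmksd] add [jvyus,rltn,zguo] -> 7 lines: pso dhjlv jvyus rltn zguo gkj zrph
Hunk 2: at line 3 remove [rltn] add [ffthd,rwihi] -> 8 lines: pso dhjlv jvyus ffthd rwihi zguo gkj zrph
Hunk 3: at line 2 remove [jvyus,ffthd] add [cfes] -> 7 lines: pso dhjlv cfes rwihi zguo gkj zrph

Answer: pso
dhjlv
cfes
rwihi
zguo
gkj
zrph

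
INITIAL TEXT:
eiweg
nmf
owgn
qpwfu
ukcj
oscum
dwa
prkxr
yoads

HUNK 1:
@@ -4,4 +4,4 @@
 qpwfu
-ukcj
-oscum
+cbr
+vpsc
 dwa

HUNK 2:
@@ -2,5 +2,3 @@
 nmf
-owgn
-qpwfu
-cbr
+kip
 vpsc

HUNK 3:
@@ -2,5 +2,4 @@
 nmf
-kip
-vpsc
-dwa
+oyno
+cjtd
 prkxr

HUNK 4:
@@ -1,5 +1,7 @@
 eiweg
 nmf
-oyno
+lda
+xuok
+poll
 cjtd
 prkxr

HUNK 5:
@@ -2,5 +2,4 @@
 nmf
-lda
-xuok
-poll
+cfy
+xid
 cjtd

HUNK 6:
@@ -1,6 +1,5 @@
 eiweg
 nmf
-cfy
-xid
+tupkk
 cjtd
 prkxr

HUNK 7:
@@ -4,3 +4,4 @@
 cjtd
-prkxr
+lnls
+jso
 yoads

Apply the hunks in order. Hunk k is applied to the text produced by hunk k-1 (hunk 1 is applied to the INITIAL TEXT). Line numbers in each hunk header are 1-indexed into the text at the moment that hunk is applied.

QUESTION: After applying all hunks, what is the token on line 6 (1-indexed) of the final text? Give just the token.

Answer: jso

Derivation:
Hunk 1: at line 4 remove [ukcj,oscum] add [cbr,vpsc] -> 9 lines: eiweg nmf owgn qpwfu cbr vpsc dwa prkxr yoads
Hunk 2: at line 2 remove [owgn,qpwfu,cbr] add [kip] -> 7 lines: eiweg nmf kip vpsc dwa prkxr yoads
Hunk 3: at line 2 remove [kip,vpsc,dwa] add [oyno,cjtd] -> 6 lines: eiweg nmf oyno cjtd prkxr yoads
Hunk 4: at line 1 remove [oyno] add [lda,xuok,poll] -> 8 lines: eiweg nmf lda xuok poll cjtd prkxr yoads
Hunk 5: at line 2 remove [lda,xuok,poll] add [cfy,xid] -> 7 lines: eiweg nmf cfy xid cjtd prkxr yoads
Hunk 6: at line 1 remove [cfy,xid] add [tupkk] -> 6 lines: eiweg nmf tupkk cjtd prkxr yoads
Hunk 7: at line 4 remove [prkxr] add [lnls,jso] -> 7 lines: eiweg nmf tupkk cjtd lnls jso yoads
Final line 6: jso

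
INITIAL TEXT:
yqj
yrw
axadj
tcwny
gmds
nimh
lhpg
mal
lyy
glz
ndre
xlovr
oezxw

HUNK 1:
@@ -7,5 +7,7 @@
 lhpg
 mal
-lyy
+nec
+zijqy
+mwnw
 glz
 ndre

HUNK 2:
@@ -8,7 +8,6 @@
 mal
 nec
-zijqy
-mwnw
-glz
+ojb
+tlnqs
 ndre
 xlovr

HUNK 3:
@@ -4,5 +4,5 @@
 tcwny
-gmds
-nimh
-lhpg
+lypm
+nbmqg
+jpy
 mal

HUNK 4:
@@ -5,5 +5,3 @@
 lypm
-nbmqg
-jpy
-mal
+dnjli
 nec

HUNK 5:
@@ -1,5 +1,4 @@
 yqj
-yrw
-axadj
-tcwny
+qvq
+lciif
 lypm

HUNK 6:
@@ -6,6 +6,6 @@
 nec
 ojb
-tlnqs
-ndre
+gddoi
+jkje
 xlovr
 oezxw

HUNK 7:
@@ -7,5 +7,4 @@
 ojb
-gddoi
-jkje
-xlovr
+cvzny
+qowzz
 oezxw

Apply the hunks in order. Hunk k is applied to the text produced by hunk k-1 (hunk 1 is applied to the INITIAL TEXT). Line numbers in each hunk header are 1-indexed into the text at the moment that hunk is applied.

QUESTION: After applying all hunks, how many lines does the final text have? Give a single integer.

Answer: 10

Derivation:
Hunk 1: at line 7 remove [lyy] add [nec,zijqy,mwnw] -> 15 lines: yqj yrw axadj tcwny gmds nimh lhpg mal nec zijqy mwnw glz ndre xlovr oezxw
Hunk 2: at line 8 remove [zijqy,mwnw,glz] add [ojb,tlnqs] -> 14 lines: yqj yrw axadj tcwny gmds nimh lhpg mal nec ojb tlnqs ndre xlovr oezxw
Hunk 3: at line 4 remove [gmds,nimh,lhpg] add [lypm,nbmqg,jpy] -> 14 lines: yqj yrw axadj tcwny lypm nbmqg jpy mal nec ojb tlnqs ndre xlovr oezxw
Hunk 4: at line 5 remove [nbmqg,jpy,mal] add [dnjli] -> 12 lines: yqj yrw axadj tcwny lypm dnjli nec ojb tlnqs ndre xlovr oezxw
Hunk 5: at line 1 remove [yrw,axadj,tcwny] add [qvq,lciif] -> 11 lines: yqj qvq lciif lypm dnjli nec ojb tlnqs ndre xlovr oezxw
Hunk 6: at line 6 remove [tlnqs,ndre] add [gddoi,jkje] -> 11 lines: yqj qvq lciif lypm dnjli nec ojb gddoi jkje xlovr oezxw
Hunk 7: at line 7 remove [gddoi,jkje,xlovr] add [cvzny,qowzz] -> 10 lines: yqj qvq lciif lypm dnjli nec ojb cvzny qowzz oezxw
Final line count: 10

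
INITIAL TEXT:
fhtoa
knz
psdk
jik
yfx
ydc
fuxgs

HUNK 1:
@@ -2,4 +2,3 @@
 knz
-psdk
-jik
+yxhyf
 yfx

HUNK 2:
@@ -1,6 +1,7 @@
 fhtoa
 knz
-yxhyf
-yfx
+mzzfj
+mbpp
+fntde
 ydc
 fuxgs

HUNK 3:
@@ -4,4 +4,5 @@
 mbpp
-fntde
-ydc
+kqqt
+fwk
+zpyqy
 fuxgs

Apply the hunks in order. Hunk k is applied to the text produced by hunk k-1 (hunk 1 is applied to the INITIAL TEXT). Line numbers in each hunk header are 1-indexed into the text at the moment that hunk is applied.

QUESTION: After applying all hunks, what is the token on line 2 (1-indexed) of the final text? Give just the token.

Hunk 1: at line 2 remove [psdk,jik] add [yxhyf] -> 6 lines: fhtoa knz yxhyf yfx ydc fuxgs
Hunk 2: at line 1 remove [yxhyf,yfx] add [mzzfj,mbpp,fntde] -> 7 lines: fhtoa knz mzzfj mbpp fntde ydc fuxgs
Hunk 3: at line 4 remove [fntde,ydc] add [kqqt,fwk,zpyqy] -> 8 lines: fhtoa knz mzzfj mbpp kqqt fwk zpyqy fuxgs
Final line 2: knz

Answer: knz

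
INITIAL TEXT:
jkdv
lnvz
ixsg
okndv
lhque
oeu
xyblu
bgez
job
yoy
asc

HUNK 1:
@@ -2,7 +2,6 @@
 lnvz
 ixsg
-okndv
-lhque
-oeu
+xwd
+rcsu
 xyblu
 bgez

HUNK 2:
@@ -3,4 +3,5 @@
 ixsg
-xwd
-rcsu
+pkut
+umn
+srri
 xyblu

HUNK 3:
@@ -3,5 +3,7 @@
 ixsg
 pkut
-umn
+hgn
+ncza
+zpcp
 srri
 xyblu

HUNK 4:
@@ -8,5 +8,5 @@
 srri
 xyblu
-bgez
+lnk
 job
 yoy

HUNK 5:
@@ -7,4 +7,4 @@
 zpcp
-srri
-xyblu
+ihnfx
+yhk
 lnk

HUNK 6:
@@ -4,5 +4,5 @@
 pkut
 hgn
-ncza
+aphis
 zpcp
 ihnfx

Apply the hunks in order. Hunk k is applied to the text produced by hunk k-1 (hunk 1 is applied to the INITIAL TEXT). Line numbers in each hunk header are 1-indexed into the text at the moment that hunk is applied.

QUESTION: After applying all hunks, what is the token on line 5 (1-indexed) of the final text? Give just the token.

Hunk 1: at line 2 remove [okndv,lhque,oeu] add [xwd,rcsu] -> 10 lines: jkdv lnvz ixsg xwd rcsu xyblu bgez job yoy asc
Hunk 2: at line 3 remove [xwd,rcsu] add [pkut,umn,srri] -> 11 lines: jkdv lnvz ixsg pkut umn srri xyblu bgez job yoy asc
Hunk 3: at line 3 remove [umn] add [hgn,ncza,zpcp] -> 13 lines: jkdv lnvz ixsg pkut hgn ncza zpcp srri xyblu bgez job yoy asc
Hunk 4: at line 8 remove [bgez] add [lnk] -> 13 lines: jkdv lnvz ixsg pkut hgn ncza zpcp srri xyblu lnk job yoy asc
Hunk 5: at line 7 remove [srri,xyblu] add [ihnfx,yhk] -> 13 lines: jkdv lnvz ixsg pkut hgn ncza zpcp ihnfx yhk lnk job yoy asc
Hunk 6: at line 4 remove [ncza] add [aphis] -> 13 lines: jkdv lnvz ixsg pkut hgn aphis zpcp ihnfx yhk lnk job yoy asc
Final line 5: hgn

Answer: hgn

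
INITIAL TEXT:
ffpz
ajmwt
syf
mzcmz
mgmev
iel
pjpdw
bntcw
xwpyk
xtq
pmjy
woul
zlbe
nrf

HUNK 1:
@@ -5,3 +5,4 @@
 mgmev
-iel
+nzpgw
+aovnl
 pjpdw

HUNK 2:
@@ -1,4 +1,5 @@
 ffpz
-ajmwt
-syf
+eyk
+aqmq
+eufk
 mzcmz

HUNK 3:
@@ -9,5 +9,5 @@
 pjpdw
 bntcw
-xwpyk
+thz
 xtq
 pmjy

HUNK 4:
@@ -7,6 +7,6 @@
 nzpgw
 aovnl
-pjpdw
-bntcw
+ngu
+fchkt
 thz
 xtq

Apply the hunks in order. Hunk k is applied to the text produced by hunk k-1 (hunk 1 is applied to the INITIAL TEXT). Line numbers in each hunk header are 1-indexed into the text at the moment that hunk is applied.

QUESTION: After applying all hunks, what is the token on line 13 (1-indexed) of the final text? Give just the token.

Hunk 1: at line 5 remove [iel] add [nzpgw,aovnl] -> 15 lines: ffpz ajmwt syf mzcmz mgmev nzpgw aovnl pjpdw bntcw xwpyk xtq pmjy woul zlbe nrf
Hunk 2: at line 1 remove [ajmwt,syf] add [eyk,aqmq,eufk] -> 16 lines: ffpz eyk aqmq eufk mzcmz mgmev nzpgw aovnl pjpdw bntcw xwpyk xtq pmjy woul zlbe nrf
Hunk 3: at line 9 remove [xwpyk] add [thz] -> 16 lines: ffpz eyk aqmq eufk mzcmz mgmev nzpgw aovnl pjpdw bntcw thz xtq pmjy woul zlbe nrf
Hunk 4: at line 7 remove [pjpdw,bntcw] add [ngu,fchkt] -> 16 lines: ffpz eyk aqmq eufk mzcmz mgmev nzpgw aovnl ngu fchkt thz xtq pmjy woul zlbe nrf
Final line 13: pmjy

Answer: pmjy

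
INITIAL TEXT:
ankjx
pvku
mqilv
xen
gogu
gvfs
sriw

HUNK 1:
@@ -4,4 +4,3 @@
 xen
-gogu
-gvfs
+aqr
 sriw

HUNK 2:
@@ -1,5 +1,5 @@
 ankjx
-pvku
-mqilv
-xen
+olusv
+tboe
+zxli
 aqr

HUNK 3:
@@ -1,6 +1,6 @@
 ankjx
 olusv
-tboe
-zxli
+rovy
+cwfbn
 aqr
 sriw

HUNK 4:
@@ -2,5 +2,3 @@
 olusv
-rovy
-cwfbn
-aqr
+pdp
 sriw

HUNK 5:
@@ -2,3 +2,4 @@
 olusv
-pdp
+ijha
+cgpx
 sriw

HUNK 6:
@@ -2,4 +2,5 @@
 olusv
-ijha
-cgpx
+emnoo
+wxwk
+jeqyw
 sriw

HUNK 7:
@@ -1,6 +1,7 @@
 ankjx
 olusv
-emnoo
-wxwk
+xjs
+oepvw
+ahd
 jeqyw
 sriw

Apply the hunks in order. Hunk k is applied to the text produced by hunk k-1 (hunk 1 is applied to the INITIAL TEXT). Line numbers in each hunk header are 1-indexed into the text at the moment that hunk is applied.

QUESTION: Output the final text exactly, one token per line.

Answer: ankjx
olusv
xjs
oepvw
ahd
jeqyw
sriw

Derivation:
Hunk 1: at line 4 remove [gogu,gvfs] add [aqr] -> 6 lines: ankjx pvku mqilv xen aqr sriw
Hunk 2: at line 1 remove [pvku,mqilv,xen] add [olusv,tboe,zxli] -> 6 lines: ankjx olusv tboe zxli aqr sriw
Hunk 3: at line 1 remove [tboe,zxli] add [rovy,cwfbn] -> 6 lines: ankjx olusv rovy cwfbn aqr sriw
Hunk 4: at line 2 remove [rovy,cwfbn,aqr] add [pdp] -> 4 lines: ankjx olusv pdp sriw
Hunk 5: at line 2 remove [pdp] add [ijha,cgpx] -> 5 lines: ankjx olusv ijha cgpx sriw
Hunk 6: at line 2 remove [ijha,cgpx] add [emnoo,wxwk,jeqyw] -> 6 lines: ankjx olusv emnoo wxwk jeqyw sriw
Hunk 7: at line 1 remove [emnoo,wxwk] add [xjs,oepvw,ahd] -> 7 lines: ankjx olusv xjs oepvw ahd jeqyw sriw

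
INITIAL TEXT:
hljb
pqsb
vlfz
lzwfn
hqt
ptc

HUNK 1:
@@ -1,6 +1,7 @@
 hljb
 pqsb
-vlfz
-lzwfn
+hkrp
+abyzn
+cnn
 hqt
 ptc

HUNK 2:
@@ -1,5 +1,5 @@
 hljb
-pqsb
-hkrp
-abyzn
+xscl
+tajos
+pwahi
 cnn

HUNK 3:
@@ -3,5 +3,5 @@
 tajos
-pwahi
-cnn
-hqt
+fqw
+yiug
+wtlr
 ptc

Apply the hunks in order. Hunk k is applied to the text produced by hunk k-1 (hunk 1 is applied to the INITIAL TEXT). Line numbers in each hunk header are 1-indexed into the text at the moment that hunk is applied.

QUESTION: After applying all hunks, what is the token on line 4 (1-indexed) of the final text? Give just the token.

Hunk 1: at line 1 remove [vlfz,lzwfn] add [hkrp,abyzn,cnn] -> 7 lines: hljb pqsb hkrp abyzn cnn hqt ptc
Hunk 2: at line 1 remove [pqsb,hkrp,abyzn] add [xscl,tajos,pwahi] -> 7 lines: hljb xscl tajos pwahi cnn hqt ptc
Hunk 3: at line 3 remove [pwahi,cnn,hqt] add [fqw,yiug,wtlr] -> 7 lines: hljb xscl tajos fqw yiug wtlr ptc
Final line 4: fqw

Answer: fqw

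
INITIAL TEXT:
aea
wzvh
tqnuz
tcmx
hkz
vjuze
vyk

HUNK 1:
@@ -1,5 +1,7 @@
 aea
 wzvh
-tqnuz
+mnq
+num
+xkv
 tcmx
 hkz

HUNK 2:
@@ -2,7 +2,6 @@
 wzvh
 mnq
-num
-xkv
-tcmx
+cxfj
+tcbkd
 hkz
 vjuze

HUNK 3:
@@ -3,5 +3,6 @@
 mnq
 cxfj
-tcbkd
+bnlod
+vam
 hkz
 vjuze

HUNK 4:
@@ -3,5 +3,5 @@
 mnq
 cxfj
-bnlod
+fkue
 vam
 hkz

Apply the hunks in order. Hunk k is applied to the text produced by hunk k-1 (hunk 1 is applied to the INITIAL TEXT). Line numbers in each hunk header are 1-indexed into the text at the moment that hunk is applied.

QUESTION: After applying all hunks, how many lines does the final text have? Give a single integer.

Answer: 9

Derivation:
Hunk 1: at line 1 remove [tqnuz] add [mnq,num,xkv] -> 9 lines: aea wzvh mnq num xkv tcmx hkz vjuze vyk
Hunk 2: at line 2 remove [num,xkv,tcmx] add [cxfj,tcbkd] -> 8 lines: aea wzvh mnq cxfj tcbkd hkz vjuze vyk
Hunk 3: at line 3 remove [tcbkd] add [bnlod,vam] -> 9 lines: aea wzvh mnq cxfj bnlod vam hkz vjuze vyk
Hunk 4: at line 3 remove [bnlod] add [fkue] -> 9 lines: aea wzvh mnq cxfj fkue vam hkz vjuze vyk
Final line count: 9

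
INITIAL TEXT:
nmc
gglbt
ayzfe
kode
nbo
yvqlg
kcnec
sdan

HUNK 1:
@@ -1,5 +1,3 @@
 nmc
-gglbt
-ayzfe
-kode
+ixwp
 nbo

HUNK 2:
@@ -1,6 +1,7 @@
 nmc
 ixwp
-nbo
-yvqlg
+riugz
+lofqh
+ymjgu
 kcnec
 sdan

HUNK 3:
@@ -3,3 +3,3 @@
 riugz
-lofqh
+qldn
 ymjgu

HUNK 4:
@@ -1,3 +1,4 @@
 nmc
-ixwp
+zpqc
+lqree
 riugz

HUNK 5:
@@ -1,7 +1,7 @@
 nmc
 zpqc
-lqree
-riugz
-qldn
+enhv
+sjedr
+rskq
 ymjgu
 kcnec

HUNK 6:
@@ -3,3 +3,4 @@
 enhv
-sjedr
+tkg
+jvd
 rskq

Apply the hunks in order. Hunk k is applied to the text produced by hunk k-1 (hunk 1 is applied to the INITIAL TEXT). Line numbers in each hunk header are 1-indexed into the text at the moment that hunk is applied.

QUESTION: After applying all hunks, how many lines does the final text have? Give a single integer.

Hunk 1: at line 1 remove [gglbt,ayzfe,kode] add [ixwp] -> 6 lines: nmc ixwp nbo yvqlg kcnec sdan
Hunk 2: at line 1 remove [nbo,yvqlg] add [riugz,lofqh,ymjgu] -> 7 lines: nmc ixwp riugz lofqh ymjgu kcnec sdan
Hunk 3: at line 3 remove [lofqh] add [qldn] -> 7 lines: nmc ixwp riugz qldn ymjgu kcnec sdan
Hunk 4: at line 1 remove [ixwp] add [zpqc,lqree] -> 8 lines: nmc zpqc lqree riugz qldn ymjgu kcnec sdan
Hunk 5: at line 1 remove [lqree,riugz,qldn] add [enhv,sjedr,rskq] -> 8 lines: nmc zpqc enhv sjedr rskq ymjgu kcnec sdan
Hunk 6: at line 3 remove [sjedr] add [tkg,jvd] -> 9 lines: nmc zpqc enhv tkg jvd rskq ymjgu kcnec sdan
Final line count: 9

Answer: 9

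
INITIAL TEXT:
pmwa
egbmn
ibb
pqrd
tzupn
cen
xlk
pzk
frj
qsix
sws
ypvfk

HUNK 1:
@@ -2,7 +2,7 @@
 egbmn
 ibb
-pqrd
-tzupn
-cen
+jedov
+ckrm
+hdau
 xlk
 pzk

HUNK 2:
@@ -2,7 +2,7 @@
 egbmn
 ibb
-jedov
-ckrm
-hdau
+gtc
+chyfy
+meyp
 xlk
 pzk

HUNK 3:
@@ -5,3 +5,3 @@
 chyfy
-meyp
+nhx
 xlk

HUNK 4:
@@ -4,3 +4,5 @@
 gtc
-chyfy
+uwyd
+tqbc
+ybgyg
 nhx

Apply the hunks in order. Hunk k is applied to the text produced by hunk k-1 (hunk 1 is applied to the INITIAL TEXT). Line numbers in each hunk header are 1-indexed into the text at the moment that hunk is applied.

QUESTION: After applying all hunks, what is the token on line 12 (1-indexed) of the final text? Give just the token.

Answer: qsix

Derivation:
Hunk 1: at line 2 remove [pqrd,tzupn,cen] add [jedov,ckrm,hdau] -> 12 lines: pmwa egbmn ibb jedov ckrm hdau xlk pzk frj qsix sws ypvfk
Hunk 2: at line 2 remove [jedov,ckrm,hdau] add [gtc,chyfy,meyp] -> 12 lines: pmwa egbmn ibb gtc chyfy meyp xlk pzk frj qsix sws ypvfk
Hunk 3: at line 5 remove [meyp] add [nhx] -> 12 lines: pmwa egbmn ibb gtc chyfy nhx xlk pzk frj qsix sws ypvfk
Hunk 4: at line 4 remove [chyfy] add [uwyd,tqbc,ybgyg] -> 14 lines: pmwa egbmn ibb gtc uwyd tqbc ybgyg nhx xlk pzk frj qsix sws ypvfk
Final line 12: qsix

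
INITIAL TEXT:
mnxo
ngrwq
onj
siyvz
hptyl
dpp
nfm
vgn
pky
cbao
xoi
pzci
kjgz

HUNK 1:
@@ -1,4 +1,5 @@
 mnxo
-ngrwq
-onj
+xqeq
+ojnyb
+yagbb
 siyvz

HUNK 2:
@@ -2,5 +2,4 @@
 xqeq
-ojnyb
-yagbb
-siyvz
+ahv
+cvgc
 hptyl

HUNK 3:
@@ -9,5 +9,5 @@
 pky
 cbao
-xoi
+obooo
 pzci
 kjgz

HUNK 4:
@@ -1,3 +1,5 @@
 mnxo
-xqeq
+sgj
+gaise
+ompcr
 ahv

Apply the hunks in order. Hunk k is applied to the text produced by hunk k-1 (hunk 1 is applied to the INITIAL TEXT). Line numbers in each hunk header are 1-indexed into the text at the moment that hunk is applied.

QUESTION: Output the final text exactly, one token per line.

Hunk 1: at line 1 remove [ngrwq,onj] add [xqeq,ojnyb,yagbb] -> 14 lines: mnxo xqeq ojnyb yagbb siyvz hptyl dpp nfm vgn pky cbao xoi pzci kjgz
Hunk 2: at line 2 remove [ojnyb,yagbb,siyvz] add [ahv,cvgc] -> 13 lines: mnxo xqeq ahv cvgc hptyl dpp nfm vgn pky cbao xoi pzci kjgz
Hunk 3: at line 9 remove [xoi] add [obooo] -> 13 lines: mnxo xqeq ahv cvgc hptyl dpp nfm vgn pky cbao obooo pzci kjgz
Hunk 4: at line 1 remove [xqeq] add [sgj,gaise,ompcr] -> 15 lines: mnxo sgj gaise ompcr ahv cvgc hptyl dpp nfm vgn pky cbao obooo pzci kjgz

Answer: mnxo
sgj
gaise
ompcr
ahv
cvgc
hptyl
dpp
nfm
vgn
pky
cbao
obooo
pzci
kjgz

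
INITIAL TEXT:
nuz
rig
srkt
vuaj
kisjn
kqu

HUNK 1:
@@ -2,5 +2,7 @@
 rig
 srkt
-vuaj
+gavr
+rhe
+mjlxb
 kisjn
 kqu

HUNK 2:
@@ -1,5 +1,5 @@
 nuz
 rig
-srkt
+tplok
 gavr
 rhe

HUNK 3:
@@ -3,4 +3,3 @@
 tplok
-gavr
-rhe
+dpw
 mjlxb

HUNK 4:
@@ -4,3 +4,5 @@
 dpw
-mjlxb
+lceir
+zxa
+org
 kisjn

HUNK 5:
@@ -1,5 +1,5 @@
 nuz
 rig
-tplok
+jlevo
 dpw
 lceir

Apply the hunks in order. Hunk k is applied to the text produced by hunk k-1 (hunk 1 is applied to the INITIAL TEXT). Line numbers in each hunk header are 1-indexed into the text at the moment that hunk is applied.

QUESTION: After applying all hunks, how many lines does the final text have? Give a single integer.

Hunk 1: at line 2 remove [vuaj] add [gavr,rhe,mjlxb] -> 8 lines: nuz rig srkt gavr rhe mjlxb kisjn kqu
Hunk 2: at line 1 remove [srkt] add [tplok] -> 8 lines: nuz rig tplok gavr rhe mjlxb kisjn kqu
Hunk 3: at line 3 remove [gavr,rhe] add [dpw] -> 7 lines: nuz rig tplok dpw mjlxb kisjn kqu
Hunk 4: at line 4 remove [mjlxb] add [lceir,zxa,org] -> 9 lines: nuz rig tplok dpw lceir zxa org kisjn kqu
Hunk 5: at line 1 remove [tplok] add [jlevo] -> 9 lines: nuz rig jlevo dpw lceir zxa org kisjn kqu
Final line count: 9

Answer: 9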